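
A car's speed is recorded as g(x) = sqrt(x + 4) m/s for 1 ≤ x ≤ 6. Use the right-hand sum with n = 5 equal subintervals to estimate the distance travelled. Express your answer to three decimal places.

14.086

Δx = (6 − 1)/5 = 1.
Right endpoints: 2, 3, 4, 5, 6.
g(2) ≈ 2.449, g(3) ≈ 2.646, g(4) ≈ 2.828, g(5) ≈ 3.000, g(6) ≈ 3.162.
Sum = Δx · [g(2) + g(3) + g(4) + g(5) + g(6)].
Sum ≈ 14.086.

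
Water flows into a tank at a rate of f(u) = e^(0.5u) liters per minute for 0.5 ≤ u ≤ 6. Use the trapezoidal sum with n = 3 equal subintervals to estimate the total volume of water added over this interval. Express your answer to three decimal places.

Δu = (6 − 0.5)/3 = 11/6.
f(0.5) ≈ 1.284, f(7/3) ≈ 3.211, f(25/6) ≈ 8.031, f(6) ≈ 20.086.
T_3 = (Δu/2)·[f(u_0) + 2f(u_1) + 2f(u_2) + f(u_3)].
Sum ≈ 40.200.

40.200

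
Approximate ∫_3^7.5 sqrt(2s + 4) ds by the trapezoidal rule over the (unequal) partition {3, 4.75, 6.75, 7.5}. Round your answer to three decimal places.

Subinterval widths: 1.75, 2, 0.75.
f(3) ≈ 3.162, f(4.75) ≈ 3.674, f(6.75) ≈ 4.183, f(7.5) ≈ 4.359.
On each subinterval the trapezoid contributes (Δs_i/2)·[f(s_{i-1}) + f(s_i)].
Sum ≈ 17.043.

17.043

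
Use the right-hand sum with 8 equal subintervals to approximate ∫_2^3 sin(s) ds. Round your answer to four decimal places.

0.5251

Δs = (3 − 2)/8 = 0.125.
Right endpoints: 2.125, 2.25, 2.375, 2.5, 2.625, 2.75, 2.875, 3.
f(2.125) ≈ 0.8503, f(2.25) ≈ 0.7781, f(2.375) ≈ 0.6937, f(2.5) ≈ 0.5985, f(2.625) ≈ 0.4939, f(2.75) ≈ 0.3817, f(2.875) ≈ 0.2634, f(3) ≈ 0.1411.
Sum = Δs · [f(2.125) + f(2.25) + f(2.375) + ...].
Sum ≈ 0.5251.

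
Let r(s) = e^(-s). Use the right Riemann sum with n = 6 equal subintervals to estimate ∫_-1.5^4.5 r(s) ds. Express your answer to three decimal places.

2.602

Δs = (4.5 − (-1.5))/6 = 1.
Right endpoints: -0.5, 0.5, 1.5, 2.5, 3.5, 4.5.
r(-0.5) ≈ 1.649, r(0.5) ≈ 0.607, r(1.5) ≈ 0.223, r(2.5) ≈ 0.082, r(3.5) ≈ 0.030, r(4.5) ≈ 0.011.
Sum = Δs · [r(-0.5) + r(0.5) + r(1.5) + ...].
Sum ≈ 2.602.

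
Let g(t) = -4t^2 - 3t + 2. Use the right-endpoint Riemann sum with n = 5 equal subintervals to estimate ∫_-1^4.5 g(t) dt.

Δt = (4.5 − (-1))/5 = 1.1.
Right endpoints: 0.1, 1.2, 2.3, 3.4, 4.5.
g(0.1) = 1.66, g(1.2) = -7.36, g(2.3) = -26.06, g(3.4) = -54.44, g(4.5) = -92.5.
Sum = Δt · [g(0.1) + g(1.2) + g(2.3) + g(3.4) + g(4.5)].
Sum = -196.57.

-196.57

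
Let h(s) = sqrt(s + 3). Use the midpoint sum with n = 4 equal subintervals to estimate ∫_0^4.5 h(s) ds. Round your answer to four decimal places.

10.2345

Δs = (4.5 − 0)/4 = 1.125.
Midpoints: 0.5625, 1.6875, 2.8125, 3.9375.
h(0.5625) ≈ 1.8875, h(1.6875) ≈ 2.1651, h(2.8125) ≈ 2.4109, h(3.9375) ≈ 2.6339.
Sum = Δs · [h(0.5625) + h(1.6875) + h(2.8125) + h(3.9375)].
Sum ≈ 10.2345.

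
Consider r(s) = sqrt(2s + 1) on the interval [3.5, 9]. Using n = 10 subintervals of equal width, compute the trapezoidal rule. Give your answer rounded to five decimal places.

Δs = (9 − 3.5)/10 = 0.55.
r(3.5) ≈ 2.82843, r(4.05) ≈ 3.01662, r(4.6) ≈ 3.19374, r(5.15) ≈ 3.36155, r(5.7) ≈ 3.52136, r(6.25) ≈ 3.67423, r(6.8) ≈ 3.82099, r(7.35) ≈ 3.96232, r(7.9) ≈ 4.09878, r(8.45) ≈ 4.23084, r(9) ≈ 4.35890.
T_10 = (Δs/2)·[r(s_0) + 2r(s_1) + ... + 2r(s_{9}) + r(s_10)].
Sum ≈ 20.06076.

20.06076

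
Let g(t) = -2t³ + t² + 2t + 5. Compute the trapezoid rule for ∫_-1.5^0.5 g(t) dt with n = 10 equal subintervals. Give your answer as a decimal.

Δt = (0.5 − (-1.5))/10 = 0.2.
g(-1.5) = 11, g(-1.3) = 8.484, g(-1.1) = 6.672, g(-0.9) = 5.468, g(-0.7) = 4.776, g(-0.5) = 4.5, g(-0.3) = 4.544, g(-0.1) = 4.812, g(0.1) = 5.208, g(0.3) = 5.636, g(0.5) = 6.
T_10 = (Δt/2)·[g(t_0) + 2g(t_1) + ... + 2g(t_{9}) + g(t_10)].
Sum = 11.72.

11.72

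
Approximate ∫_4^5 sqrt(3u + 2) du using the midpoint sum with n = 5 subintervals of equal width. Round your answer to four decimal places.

Δu = (5 − 4)/5 = 0.2.
Midpoints: 4.1, 4.3, 4.5, 4.7, 4.9.
f(4.1) ≈ 3.7815, f(4.3) ≈ 3.8601, f(4.5) ≈ 3.9370, f(4.7) ≈ 4.0125, f(4.9) ≈ 4.0866.
Sum = Δu · [f(4.1) + f(4.3) + f(4.5) + f(4.7) + f(4.9)].
Sum ≈ 3.9355.

3.9355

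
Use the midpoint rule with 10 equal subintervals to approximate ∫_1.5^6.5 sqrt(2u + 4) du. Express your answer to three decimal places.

17.192

Δu = (6.5 − 1.5)/10 = 0.5.
Midpoints: 1.75, 2.25, 2.75, 3.25, 3.75, 4.25, 4.75, 5.25, 5.75, 6.25.
f(1.75) ≈ 2.739, f(2.25) ≈ 2.915, f(2.75) ≈ 3.082, f(3.25) ≈ 3.240, f(3.75) ≈ 3.391, f(4.25) ≈ 3.536, f(4.75) ≈ 3.674, f(5.25) ≈ 3.808, f(5.75) ≈ 3.937, f(6.25) ≈ 4.062.
Sum = Δu · [f(1.75) + f(2.25) + f(2.75) + ...].
Sum ≈ 17.192.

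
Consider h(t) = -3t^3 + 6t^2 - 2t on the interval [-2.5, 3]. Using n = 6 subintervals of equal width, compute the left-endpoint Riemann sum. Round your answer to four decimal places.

110.0239

Δt = (3 − (-2.5))/6 = 11/12.
Left endpoints: -2.5, -19/12, -2/3, 0.25, 7/6, 25/12.
h(-2.5) = 89.375, h(-19/12) = 17347/576, h(-2/3) = 44/9, h(0.25) = -0.171875, h(7/6) = 77/72, h(25/12) = -3025/576.
Sum = Δt · [h(-2.5) + h(-19/12) + h(-2/3) + ...].
Sum ≈ 110.0239.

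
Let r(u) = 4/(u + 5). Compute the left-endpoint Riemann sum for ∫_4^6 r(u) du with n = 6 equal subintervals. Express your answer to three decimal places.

0.816

Δu = (6 − 4)/6 = 1/3.
Left endpoints: 4, 13/3, 14/3, 5, 16/3, 17/3.
r(4) = 4/9, r(13/3) = 3/7, r(14/3) = 12/29, r(5) = 0.4, r(16/3) = 12/31, r(17/3) = 0.375.
Sum = Δu · [r(4) + r(13/3) + r(14/3) + ...].
Sum ≈ 0.816.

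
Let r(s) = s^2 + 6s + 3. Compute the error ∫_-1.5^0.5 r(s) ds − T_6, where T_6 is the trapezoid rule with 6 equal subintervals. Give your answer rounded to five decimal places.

Exact integral: ∫_-1.5^0.5 r(s) ds ≈ 1.1666667.
T_6 ≈ 1.2037037.
Error ≈ 1.1666667 − 1.2037037 ≈ -0.03704.

-0.03704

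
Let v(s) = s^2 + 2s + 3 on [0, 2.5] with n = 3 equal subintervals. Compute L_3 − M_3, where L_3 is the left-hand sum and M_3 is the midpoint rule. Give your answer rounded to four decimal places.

L_3 ≈ 14.560185.
M_3 ≈ 18.813657.
L_3 − M_3 ≈ -4.2535.

-4.2535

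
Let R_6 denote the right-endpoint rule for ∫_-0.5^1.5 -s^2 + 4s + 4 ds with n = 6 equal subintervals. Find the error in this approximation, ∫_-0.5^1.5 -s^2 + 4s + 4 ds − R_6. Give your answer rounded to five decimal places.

Exact integral: ∫_-0.5^1.5 f(s) ds ≈ 10.8333333.
R_6 ≈ 11.7962963.
Error ≈ 10.8333333 − 11.7962963 ≈ -0.96296.

-0.96296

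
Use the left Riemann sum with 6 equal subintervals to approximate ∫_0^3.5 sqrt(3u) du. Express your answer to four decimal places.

6.4685

Δu = (3.5 − 0)/6 = 7/12.
Left endpoints: 0, 7/12, 7/6, 1.75, 7/3, 35/12.
f(0) ≈ 0.0000, f(7/12) ≈ 1.3229, f(7/6) ≈ 1.8708, f(1.75) ≈ 2.2913, f(7/3) ≈ 2.6458, f(35/12) ≈ 2.9580.
Sum = Δu · [f(0) + f(7/12) + f(7/6) + ...].
Sum ≈ 6.4685.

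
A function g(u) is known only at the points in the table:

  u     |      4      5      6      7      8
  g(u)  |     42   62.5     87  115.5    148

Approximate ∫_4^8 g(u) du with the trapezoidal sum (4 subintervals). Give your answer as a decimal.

Δu = 1.
T_4 = (1/2)·[42 + 2·62.5 + 2·87 + 2·115.5 + 148] = 360.

360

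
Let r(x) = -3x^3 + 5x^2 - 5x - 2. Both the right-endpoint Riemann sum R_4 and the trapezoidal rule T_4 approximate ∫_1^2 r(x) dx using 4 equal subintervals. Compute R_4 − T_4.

R_4 = -10.546875.
T_4 = -9.171875.
R_4 − T_4 = -1.375.

-1.375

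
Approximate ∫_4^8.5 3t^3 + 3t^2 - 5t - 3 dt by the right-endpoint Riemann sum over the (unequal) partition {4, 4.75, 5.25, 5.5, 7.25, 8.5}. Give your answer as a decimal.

5380.4140625

Subinterval widths: 0.75, 0.5, 0.25, 1.75, 1.25.
Right endpoints: 4.75, 5.25, 5.5, 7.25, 8.5.
f(4.75) = 362.453125, f(5.25) = 487.546875, f(5.5) = 559.375, f(7.25) = 1261.671875, f(8.5) = 2013.625.
Sum = Σ Δt_i · f(t_i).
Sum = 5380.4140625.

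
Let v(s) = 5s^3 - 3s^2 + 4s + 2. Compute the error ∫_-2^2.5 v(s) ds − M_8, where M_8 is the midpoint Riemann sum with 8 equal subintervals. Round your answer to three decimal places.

0.089

Exact integral: ∫_-2^2.5 v(s) ds = 18.703125.
M_8 ≈ 18.61414.
Error ≈ 18.703125 − 18.61414 ≈ 0.089.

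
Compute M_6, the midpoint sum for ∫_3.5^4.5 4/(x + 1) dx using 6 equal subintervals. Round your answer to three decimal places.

Δx = (4.5 − 3.5)/6 = 1/6.
Midpoints: 43/12, 3.75, 47/12, 49/12, 4.25, 53/12.
f(43/12) = 48/55, f(3.75) = 16/19, f(47/12) = 48/59, f(49/12) = 48/61, f(4.25) = 16/21, f(53/12) = 48/65.
Sum = Δx · [f(43/12) + f(3.75) + f(47/12) + ...].
Sum ≈ 0.803.

0.803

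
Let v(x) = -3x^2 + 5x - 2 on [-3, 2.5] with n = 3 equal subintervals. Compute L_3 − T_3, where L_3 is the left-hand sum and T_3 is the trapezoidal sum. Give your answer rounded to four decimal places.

L_3 ≈ -102.513889.
T_3 ≈ -69.743056.
L_3 − T_3 ≈ -32.7708.

-32.7708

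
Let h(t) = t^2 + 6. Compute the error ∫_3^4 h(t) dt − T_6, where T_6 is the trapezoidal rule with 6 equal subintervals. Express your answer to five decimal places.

-0.00463

Exact integral: ∫_3^4 h(t) dt ≈ 18.3333333.
T_6 ≈ 18.3379630.
Error ≈ 18.3333333 − 18.3379630 ≈ -0.00463.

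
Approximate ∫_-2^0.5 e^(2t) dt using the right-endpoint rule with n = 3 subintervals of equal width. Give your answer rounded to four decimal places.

2.7739

Δt = (0.5 − (-2))/3 = 5/6.
Right endpoints: -7/6, -1/3, 0.5.
f(-7/6) ≈ 0.0970, f(-1/3) ≈ 0.5134, f(0.5) ≈ 2.7183.
Sum = Δt · [f(-7/6) + f(-1/3) + f(0.5)].
Sum ≈ 2.7739.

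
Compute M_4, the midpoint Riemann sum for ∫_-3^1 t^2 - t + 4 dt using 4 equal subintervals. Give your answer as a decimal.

29

Δt = (1 − (-3))/4 = 1.
Midpoints: -2.5, -1.5, -0.5, 0.5.
f(-2.5) = 12.75, f(-1.5) = 7.75, f(-0.5) = 4.75, f(0.5) = 3.75.
Sum = Δt · [f(-2.5) + f(-1.5) + f(-0.5) + f(0.5)].
Sum = 29.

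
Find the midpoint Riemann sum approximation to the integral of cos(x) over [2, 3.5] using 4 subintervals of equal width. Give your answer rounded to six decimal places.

-1.267494

Δx = (3.5 − 2)/4 = 0.375.
Midpoints: 2.1875, 2.5625, 2.9375, 3.3125.
f(2.1875) ≈ -0.578349, f(2.5625) ≈ -0.836960, f(2.9375) ≈ -0.979245, f(3.3125) ≈ -0.985431.
Sum = Δx · [f(2.1875) + f(2.5625) + f(2.9375) + f(3.3125)].
Sum ≈ -1.267494.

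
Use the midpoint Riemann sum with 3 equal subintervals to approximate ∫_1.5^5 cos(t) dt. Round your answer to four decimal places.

-2.0719

Δt = (5 − 1.5)/3 = 7/6.
Midpoints: 25/12, 3.25, 53/12.
f(25/12) ≈ -0.4904, f(3.25) ≈ -0.9941, f(53/12) ≈ -0.2914.
Sum = Δt · [f(25/12) + f(3.25) + f(53/12)].
Sum ≈ -2.0719.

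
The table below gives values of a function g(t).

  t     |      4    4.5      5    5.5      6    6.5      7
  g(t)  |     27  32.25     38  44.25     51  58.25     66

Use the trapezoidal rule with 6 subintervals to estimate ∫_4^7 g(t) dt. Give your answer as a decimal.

Δt = 0.5.
T_6 = (0.5/2)·[27 + 2·32.25 + 2·38 + 2·44.25 + 2·51 + 2·58.25 + 66] = 135.125.

135.125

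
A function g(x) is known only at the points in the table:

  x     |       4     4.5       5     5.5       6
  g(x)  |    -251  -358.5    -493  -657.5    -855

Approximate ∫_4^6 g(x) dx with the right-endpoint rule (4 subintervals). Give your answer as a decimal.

-1182

Δx = 0.5.
Sum = 0.5·[(-358.5) + (-493) + (-657.5) + (-855)] = -1182.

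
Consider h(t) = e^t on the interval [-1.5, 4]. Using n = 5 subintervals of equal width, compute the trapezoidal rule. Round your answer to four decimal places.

Δt = (4 − (-1.5))/5 = 1.1.
h(-1.5) ≈ 0.2231, h(-0.4) ≈ 0.6703, h(0.7) ≈ 2.0138, h(1.8) ≈ 6.0496, h(2.9) ≈ 18.1741, h(4) ≈ 54.5982.
T_5 = (Δt/2)·[h(t_0) + 2h(t_1) + ... + 2h(t_{4}) + h(t_5)].
Sum ≈ 59.7504.

59.7504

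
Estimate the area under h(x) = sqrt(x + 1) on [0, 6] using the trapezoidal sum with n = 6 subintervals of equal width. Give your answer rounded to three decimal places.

Δx = (6 − 0)/6 = 1.
h(0) ≈ 1.000, h(1) ≈ 1.414, h(2) ≈ 1.732, h(3) ≈ 2.000, h(4) ≈ 2.236, h(5) ≈ 2.449, h(6) ≈ 2.646.
T_6 = (Δx/2)·[h(x_0) + 2h(x_1) + ... + 2h(x_{5}) + h(x_6)].
Sum ≈ 11.655.

11.655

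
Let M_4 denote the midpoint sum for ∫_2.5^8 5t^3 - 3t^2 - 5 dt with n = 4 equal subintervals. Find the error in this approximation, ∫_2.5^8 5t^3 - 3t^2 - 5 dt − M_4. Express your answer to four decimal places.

65.6401

Exact integral: ∫_2.5^8 f(t) dt = 4547.296875.
M_4 ≈ 4481.656738.
Error ≈ 4547.296875 − 4481.656738 ≈ 65.6401.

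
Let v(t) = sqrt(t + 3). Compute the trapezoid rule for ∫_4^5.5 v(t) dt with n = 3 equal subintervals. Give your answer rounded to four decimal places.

4.1738

Δt = (5.5 − 4)/3 = 0.5.
v(4) ≈ 2.6458, v(4.5) ≈ 2.7386, v(5) ≈ 2.8284, v(5.5) ≈ 2.9155.
T_3 = (Δt/2)·[v(t_0) + 2v(t_1) + 2v(t_2) + v(t_3)].
Sum ≈ 4.1738.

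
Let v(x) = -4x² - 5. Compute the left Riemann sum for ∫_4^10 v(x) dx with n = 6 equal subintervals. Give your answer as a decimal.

-1114

Δx = (10 − 4)/6 = 1.
Left endpoints: 4, 5, 6, 7, 8, 9.
v(4) = -69, v(5) = -105, v(6) = -149, v(7) = -201, v(8) = -261, v(9) = -329.
Sum = Δx · [v(4) + v(5) + v(6) + ...].
Sum = -1114.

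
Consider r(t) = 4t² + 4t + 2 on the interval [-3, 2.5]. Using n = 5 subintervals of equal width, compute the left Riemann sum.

Δt = (2.5 − (-3))/5 = 1.1.
Left endpoints: -3, -1.9, -0.8, 0.3, 1.4.
r(-3) = 26, r(-1.9) = 8.84, r(-0.8) = 1.36, r(0.3) = 3.56, r(1.4) = 15.44.
Sum = Δt · [r(-3) + r(-1.9) + r(-0.8) + r(0.3) + r(1.4)].
Sum = 60.72.

60.72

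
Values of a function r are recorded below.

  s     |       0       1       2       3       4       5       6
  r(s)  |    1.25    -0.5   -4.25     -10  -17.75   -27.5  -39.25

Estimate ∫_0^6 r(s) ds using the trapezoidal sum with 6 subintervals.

Δs = 1.
T_6 = (1/2)·[1.25 + 2·(-0.5) + 2·(-4.25) + 2·(-10) + 2·(-17.75) + 2·(-27.5) + (-39.25)] = -79.

-79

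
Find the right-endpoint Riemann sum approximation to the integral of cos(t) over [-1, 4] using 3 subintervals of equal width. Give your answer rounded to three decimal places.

Δt = (4 − (-1))/3 = 5/3.
Right endpoints: 2/3, 7/3, 4.
f(2/3) ≈ 0.786, f(7/3) ≈ -0.691, f(4) ≈ -0.654.
Sum = Δt · [f(2/3) + f(7/3) + f(4)].
Sum ≈ -0.931.

-0.931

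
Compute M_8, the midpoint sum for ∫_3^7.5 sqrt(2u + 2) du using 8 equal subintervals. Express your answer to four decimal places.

15.8233

Δu = (7.5 − 3)/8 = 0.5625.
Midpoints: 3.28125, 3.84375, 4.40625, 4.96875, 5.53125, 6.09375, 6.65625, 7.21875.
f(3.28125) ≈ 2.9262, f(3.84375) ≈ 3.1125, f(4.40625) ≈ 3.2882, f(4.96875) ≈ 3.4551, f(5.53125) ≈ 3.6142, f(6.09375) ≈ 3.7666, f(6.65625) ≈ 3.9131, f(7.21875) ≈ 4.0543.
Sum = Δu · [f(3.28125) + f(3.84375) + f(4.40625) + ...].
Sum ≈ 15.8233.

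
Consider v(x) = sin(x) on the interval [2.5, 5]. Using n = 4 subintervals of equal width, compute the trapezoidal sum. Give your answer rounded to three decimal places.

-1.049

Δx = (5 − 2.5)/4 = 0.625.
v(2.5) ≈ 0.598, v(3.125) ≈ 0.017, v(3.75) ≈ -0.572, v(4.375) ≈ -0.944, v(5) ≈ -0.959.
T_4 = (Δx/2)·[v(x_0) + 2v(x_1) + 2v(x_2) + 2v(x_3) + v(x_4)].
Sum ≈ -1.049.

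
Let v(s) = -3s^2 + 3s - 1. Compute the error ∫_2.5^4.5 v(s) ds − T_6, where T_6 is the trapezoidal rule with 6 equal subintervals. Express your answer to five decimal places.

0.11111

Exact integral: ∫_2.5^4.5 v(s) ds = -56.5.
T_6 ≈ -56.6111111.
Error ≈ -56.5 − (-56.6111111) ≈ 0.11111.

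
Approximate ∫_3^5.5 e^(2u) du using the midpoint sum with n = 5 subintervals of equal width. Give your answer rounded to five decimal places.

28531.59120

Δu = (5.5 − 3)/5 = 0.5.
Midpoints: 3.25, 3.75, 4.25, 4.75, 5.25.
f(3.25) ≈ 665.14163, f(3.75) ≈ 1808.04241, f(4.25) ≈ 4914.76884, f(4.75) ≈ 13359.72683, f(5.25) ≈ 36315.50267.
Sum = Δu · [f(3.25) + f(3.75) + f(4.25) + f(4.75) + f(5.25)].
Sum ≈ 28531.59120.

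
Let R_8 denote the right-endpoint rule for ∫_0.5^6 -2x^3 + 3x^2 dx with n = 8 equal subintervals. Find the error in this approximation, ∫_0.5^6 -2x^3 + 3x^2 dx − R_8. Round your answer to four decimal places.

Exact integral: ∫_0.5^6 f(x) dx = -432.09375.
R_8 ≈ -550.789551.
Error ≈ -432.09375 − (-550.789551) ≈ 118.6958.

118.6958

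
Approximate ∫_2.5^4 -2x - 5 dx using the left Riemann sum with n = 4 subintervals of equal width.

-16.6875

Δx = (4 − 2.5)/4 = 0.375.
Left endpoints: 2.5, 2.875, 3.25, 3.625.
f(2.5) = -10, f(2.875) = -10.75, f(3.25) = -11.5, f(3.625) = -12.25.
Sum = Δx · [f(2.5) + f(2.875) + f(3.25) + f(3.625)].
Sum = -16.6875.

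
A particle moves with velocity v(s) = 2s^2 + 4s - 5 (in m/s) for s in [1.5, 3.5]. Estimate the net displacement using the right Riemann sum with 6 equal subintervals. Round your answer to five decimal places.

Δs = (3.5 − 1.5)/6 = 1/3.
Right endpoints: 11/6, 13/6, 2.5, 17/6, 19/6, 3.5.
v(11/6) = 163/18, v(13/6) = 235/18, v(2.5) = 17.5, v(17/6) = 403/18, v(19/6) = 499/18, v(3.5) = 33.5.
Sum = Δs · [v(11/6) + v(13/6) + v(2.5) + ...].
Sum ≈ 41.07407.

41.07407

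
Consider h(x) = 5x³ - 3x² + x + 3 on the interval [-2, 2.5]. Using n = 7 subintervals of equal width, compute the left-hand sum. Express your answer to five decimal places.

-17.18495

Δx = (2.5 − (-2))/7 = 9/14.
Left endpoints: -2, -19/14, -5/7, -1/14, 4/7, 17/14, 13/7.
h(-2) = -51, h(-19/14) = -44949/2744, h(-5/7) = -366/343, h(-1/14) = 7989/2744, h(4/7) = 1209/343, h(17/14) = 23991/2744, h(13/7) = 9102/343.
Sum = Δx · [h(-2) + h(-19/14) + h(-5/7) + ...].
Sum ≈ -17.18495.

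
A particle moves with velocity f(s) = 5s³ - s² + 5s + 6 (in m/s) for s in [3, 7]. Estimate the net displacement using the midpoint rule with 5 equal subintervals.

Δs = (7 − 3)/5 = 0.8.
Midpoints: 3.4, 4.2, 5, 5.8, 6.6.
f(3.4) = 207.96, f(4.2) = 379.8, f(5) = 631, f(5.8) = 976.92, f(6.6) = 1432.92.
Sum = Δs · [f(3.4) + f(4.2) + f(5) + f(5.8) + f(6.6)].
Sum = 2902.88.

2902.88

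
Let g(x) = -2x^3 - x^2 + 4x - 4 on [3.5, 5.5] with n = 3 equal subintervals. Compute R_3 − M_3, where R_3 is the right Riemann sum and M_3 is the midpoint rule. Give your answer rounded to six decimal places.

R_3 ≈ -485.48148148.
M_3 ≈ -393.59259259.
R_3 − M_3 ≈ -91.888889.

-91.888889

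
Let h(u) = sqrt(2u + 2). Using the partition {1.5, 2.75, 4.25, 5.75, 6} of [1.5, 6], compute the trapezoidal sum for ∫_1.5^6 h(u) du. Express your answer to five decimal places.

Subinterval widths: 1.25, 1.5, 1.5, 0.25.
h(1.5) ≈ 2.23607, h(2.75) ≈ 2.73861, h(4.25) ≈ 3.24037, h(5.75) ≈ 3.67423, h(6) ≈ 3.74166.
On each subinterval the trapezoid contributes (Δu_i/2)·[h(u_{i-1}) + h(u_i)].
Sum ≈ 13.70635.

13.70635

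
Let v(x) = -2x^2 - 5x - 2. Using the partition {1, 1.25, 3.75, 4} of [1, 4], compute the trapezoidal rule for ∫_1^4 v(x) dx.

-90.71875

Subinterval widths: 0.25, 2.5, 0.25.
v(1) = -9, v(1.25) = -11.375, v(3.75) = -48.875, v(4) = -54.
On each subinterval the trapezoid contributes (Δx_i/2)·[v(x_{i-1}) + v(x_i)].
Sum = -90.71875.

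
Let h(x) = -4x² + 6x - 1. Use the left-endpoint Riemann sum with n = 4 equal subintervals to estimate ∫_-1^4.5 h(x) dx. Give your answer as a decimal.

Δx = (4.5 − (-1))/4 = 1.375.
Left endpoints: -1, 0.375, 1.75, 3.125.
h(-1) = -11, h(0.375) = 0.6875, h(1.75) = -2.75, h(3.125) = -21.3125.
Sum = Δx · [h(-1) + h(0.375) + h(1.75) + h(3.125)].
Sum = -47.265625.

-47.265625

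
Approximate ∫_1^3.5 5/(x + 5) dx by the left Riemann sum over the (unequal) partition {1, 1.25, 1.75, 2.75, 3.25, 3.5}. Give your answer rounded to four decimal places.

1.8232

Subinterval widths: 0.25, 0.5, 1, 0.5, 0.25.
Left endpoints: 1, 1.25, 1.75, 2.75, 3.25.
f(1) = 5/6, f(1.25) = 0.8, f(1.75) = 20/27, f(2.75) = 20/31, f(3.25) = 20/33.
Sum = Σ Δx_i · f(x_i).
Sum ≈ 1.8232.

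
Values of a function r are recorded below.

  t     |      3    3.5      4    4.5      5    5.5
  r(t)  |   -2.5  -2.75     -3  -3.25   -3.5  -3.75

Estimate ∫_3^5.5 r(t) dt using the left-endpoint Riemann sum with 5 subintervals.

-7.5

Δt = 0.5.
Sum = 0.5·[(-2.5) + (-2.75) + (-3) + (-3.25) + (-3.5)] = -7.5.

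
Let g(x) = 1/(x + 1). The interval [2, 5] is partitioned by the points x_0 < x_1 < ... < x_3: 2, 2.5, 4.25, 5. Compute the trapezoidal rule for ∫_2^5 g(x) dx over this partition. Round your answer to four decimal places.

0.7054

Subinterval widths: 0.5, 1.75, 0.75.
g(2) = 1/3, g(2.5) = 2/7, g(4.25) = 4/21, g(5) = 1/6.
On each subinterval the trapezoid contributes (Δx_i/2)·[g(x_{i-1}) + g(x_i)].
Sum ≈ 0.7054.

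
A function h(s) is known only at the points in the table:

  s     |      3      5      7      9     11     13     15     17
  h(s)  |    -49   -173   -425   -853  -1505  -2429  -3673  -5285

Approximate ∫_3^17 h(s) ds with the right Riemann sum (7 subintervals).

Δs = 2.
Sum = 2·[(-173) + (-425) + (-853) + (-1505) + (-2429) + (-3673) + (-5285)] = -28686.

-28686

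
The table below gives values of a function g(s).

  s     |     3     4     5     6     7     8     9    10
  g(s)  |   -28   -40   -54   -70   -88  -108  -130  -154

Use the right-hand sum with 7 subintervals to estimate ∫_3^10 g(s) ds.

Δs = 1.
Sum = 1·[(-40) + (-54) + (-70) + (-88) + (-108) + (-130) + (-154)] = -644.

-644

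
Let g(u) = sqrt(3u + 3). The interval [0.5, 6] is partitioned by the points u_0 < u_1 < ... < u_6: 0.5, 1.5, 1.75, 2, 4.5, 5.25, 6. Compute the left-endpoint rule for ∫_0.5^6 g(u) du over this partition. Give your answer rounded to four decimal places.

Subinterval widths: 1, 0.25, 0.25, 2.5, 0.75, 0.75.
Left endpoints: 0.5, 1.5, 1.75, 2, 4.5, 5.25.
g(0.5) ≈ 2.1213, g(1.5) ≈ 2.7386, g(1.75) ≈ 2.8723, g(2) ≈ 3.0000, g(4.5) ≈ 4.0620, g(5.25) ≈ 4.3301.
Sum = Σ Δu_i · g(u_i).
Sum ≈ 17.3182.

17.3182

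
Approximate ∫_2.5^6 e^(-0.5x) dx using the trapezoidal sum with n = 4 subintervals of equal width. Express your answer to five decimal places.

Δx = (6 − 2.5)/4 = 0.875.
f(2.5) ≈ 0.28650, f(3.375) ≈ 0.18498, f(4.25) ≈ 0.11943, f(5.125) ≈ 0.07711, f(6) ≈ 0.04979.
T_4 = (Δx/2)·[f(x_0) + 2f(x_1) + 2f(x_2) + 2f(x_3) + f(x_4)].
Sum ≈ 0.48096.

0.48096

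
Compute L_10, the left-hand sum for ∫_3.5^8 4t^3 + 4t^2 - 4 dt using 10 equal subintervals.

Δt = (8 − 3.5)/10 = 0.45.
Left endpoints: 3.5, 3.95, 4.4, 4.85, 5.3, 5.75, 6.2, 6.65, 7.1, 7.55.
f(3.5) = 216.5, f(3.95) = 304.9295, f(4.4) = 414.176, f(4.85) = 546.4265, f(5.3) = 703.868, f(5.75) = 888.6875, f(6.2) = 1103.072, f(6.65) = 1349.2085, f(7.1) = 1629.284, f(7.55) = 1945.4855.
Sum = Δt · [f(3.5) + f(3.95) + f(4.4) + ...].
Sum = 4095.736875.

4095.736875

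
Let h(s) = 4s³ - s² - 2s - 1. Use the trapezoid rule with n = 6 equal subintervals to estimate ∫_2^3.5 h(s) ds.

113.1875

Δs = (3.5 − 2)/6 = 0.25.
h(2) = 23, h(2.25) = 35, h(2.5) = 50.25, h(2.75) = 69.125, h(3) = 92, h(3.25) = 119.25, h(3.5) = 151.25.
T_6 = (Δs/2)·[h(s_0) + 2h(s_1) + ... + 2h(s_{5}) + h(s_6)].
Sum = 113.1875.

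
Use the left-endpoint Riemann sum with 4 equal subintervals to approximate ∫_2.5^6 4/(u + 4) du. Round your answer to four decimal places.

Δu = (6 − 2.5)/4 = 0.875.
Left endpoints: 2.5, 3.375, 4.25, 5.125.
f(2.5) = 8/13, f(3.375) = 32/59, f(4.25) = 16/33, f(5.125) = 32/73.
Sum = Δu · [f(2.5) + f(3.375) + f(4.25) + f(5.125)].
Sum ≈ 1.8208.

1.8208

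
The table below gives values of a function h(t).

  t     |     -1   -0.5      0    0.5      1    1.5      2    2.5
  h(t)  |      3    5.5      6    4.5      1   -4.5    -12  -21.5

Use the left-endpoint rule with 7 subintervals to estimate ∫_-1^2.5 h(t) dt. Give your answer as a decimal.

1.75

Δt = 0.5.
Sum = 0.5·[3 + 5.5 + 6 + 4.5 + 1 + (-4.5) + (-12)] = 1.75.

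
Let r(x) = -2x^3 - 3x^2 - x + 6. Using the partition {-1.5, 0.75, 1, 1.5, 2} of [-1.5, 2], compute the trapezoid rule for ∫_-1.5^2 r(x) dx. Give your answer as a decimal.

Subinterval widths: 2.25, 0.25, 0.5, 0.5.
r(-1.5) = 7.5, r(0.75) = 2.71875, r(1) = 0, r(1.5) = -9, r(2) = -24.
On each subinterval the trapezoid contributes (Δx_i/2)·[r(x_{i-1}) + r(x_i)].
Sum = 1.3359375.

1.3359375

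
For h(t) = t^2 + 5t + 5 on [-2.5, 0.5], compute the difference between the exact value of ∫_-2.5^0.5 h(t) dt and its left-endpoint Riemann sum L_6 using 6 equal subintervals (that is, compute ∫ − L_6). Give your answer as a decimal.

2.125

Exact integral: ∫_-2.5^0.5 h(t) dt = 5.25.
L_6 = 3.125.
Error = 5.25 − 3.125 = 2.125.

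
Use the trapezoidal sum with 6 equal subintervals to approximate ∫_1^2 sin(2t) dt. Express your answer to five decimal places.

0.11765

Δt = (2 − 1)/6 = 1/6.
f(1) ≈ 0.90930, f(7/6) ≈ 0.72309, f(4/3) ≈ 0.45727, f(1.5) ≈ 0.14112, f(5/3) ≈ -0.19057, f(11/6) ≈ -0.50128, f(2) ≈ -0.75680.
T_6 = (Δt/2)·[f(t_0) + 2f(t_1) + ... + 2f(t_{5}) + f(t_6)].
Sum ≈ 0.11765.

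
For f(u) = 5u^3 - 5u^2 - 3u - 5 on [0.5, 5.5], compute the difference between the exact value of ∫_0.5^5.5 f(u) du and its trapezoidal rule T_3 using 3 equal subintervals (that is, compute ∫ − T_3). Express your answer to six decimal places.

-92.592593

Exact integral: ∫_0.5^5.5 f(u) du ≈ 796.66666667.
T_3 ≈ 889.25925926.
Error ≈ 796.66666667 − 889.25925926 ≈ -92.592593.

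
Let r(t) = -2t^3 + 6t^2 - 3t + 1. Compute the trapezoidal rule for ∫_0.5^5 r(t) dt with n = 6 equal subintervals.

Δt = (5 − 0.5)/6 = 0.75.
r(0.5) = 0.75, r(1.25) = 2.71875, r(2) = 3, r(2.75) = -3.46875, r(3.5) = -21.75, r(4.25) = -56.90625, r(5) = -114.
T_6 = (Δt/2)·[r(t_0) + 2r(t_1) + ... + 2r(t_{5}) + r(t_6)].
Sum = -99.7734375.

-99.7734375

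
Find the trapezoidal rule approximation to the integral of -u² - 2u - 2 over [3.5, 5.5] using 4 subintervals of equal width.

-63.25

Δu = (5.5 − 3.5)/4 = 0.5.
f(3.5) = -21.25, f(4) = -26, f(4.5) = -31.25, f(5) = -37, f(5.5) = -43.25.
T_4 = (Δu/2)·[f(u_0) + 2f(u_1) + 2f(u_2) + 2f(u_3) + f(u_4)].
Sum = -63.25.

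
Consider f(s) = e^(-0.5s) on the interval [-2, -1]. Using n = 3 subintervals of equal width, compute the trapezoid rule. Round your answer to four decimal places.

Δs = (-1 − (-2))/3 = 1/3.
f(-2) ≈ 2.7183, f(-5/3) ≈ 2.3010, f(-4/3) ≈ 1.9477, f(-1) ≈ 1.6487.
T_3 = (Δs/2)·[f(s_0) + 2f(s_1) + 2f(s_2) + f(s_3)].
Sum ≈ 2.1441.

2.1441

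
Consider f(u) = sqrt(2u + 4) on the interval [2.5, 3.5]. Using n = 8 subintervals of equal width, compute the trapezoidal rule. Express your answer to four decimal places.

Δu = (3.5 − 2.5)/8 = 0.125.
f(2.5) ≈ 3.0000, f(2.625) ≈ 3.0414, f(2.75) ≈ 3.0822, f(2.875) ≈ 3.1225, f(3) ≈ 3.1623, f(3.125) ≈ 3.2016, f(3.25) ≈ 3.2404, f(3.375) ≈ 3.2787, f(3.5) ≈ 3.3166.
T_8 = (Δu/2)·[f(u_0) + 2f(u_1) + ... + 2f(u_{7}) + f(u_8)].
Sum ≈ 3.1609.

3.1609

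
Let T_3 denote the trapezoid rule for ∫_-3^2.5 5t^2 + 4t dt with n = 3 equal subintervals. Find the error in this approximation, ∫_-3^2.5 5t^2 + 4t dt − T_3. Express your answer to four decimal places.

-15.4051

Exact integral: ∫_-3^2.5 f(t) dt ≈ 65.541667.
T_3 ≈ 80.946759.
Error ≈ 65.541667 − 80.946759 ≈ -15.4051.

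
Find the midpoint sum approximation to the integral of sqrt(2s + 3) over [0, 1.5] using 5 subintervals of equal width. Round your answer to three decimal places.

3.168

Δs = (1.5 − 0)/5 = 0.3.
Midpoints: 0.15, 0.45, 0.75, 1.05, 1.35.
f(0.15) ≈ 1.817, f(0.45) ≈ 1.975, f(0.75) ≈ 2.121, f(1.05) ≈ 2.258, f(1.35) ≈ 2.387.
Sum = Δs · [f(0.15) + f(0.45) + f(0.75) + f(1.05) + f(1.35)].
Sum ≈ 3.168.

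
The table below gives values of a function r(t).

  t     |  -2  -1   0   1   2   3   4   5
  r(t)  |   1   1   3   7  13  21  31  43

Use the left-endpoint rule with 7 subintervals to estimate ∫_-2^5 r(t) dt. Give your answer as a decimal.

Δt = 1.
Sum = 1·[1 + 1 + 3 + 7 + 13 + 21 + 31] = 77.

77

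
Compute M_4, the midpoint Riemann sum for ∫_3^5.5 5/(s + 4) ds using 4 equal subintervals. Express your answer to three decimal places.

1.526

Δs = (5.5 − 3)/4 = 0.625.
Midpoints: 3.3125, 3.9375, 4.5625, 5.1875.
f(3.3125) = 80/117, f(3.9375) = 80/127, f(4.5625) = 80/137, f(5.1875) = 80/147.
Sum = Δs · [f(3.3125) + f(3.9375) + f(4.5625) + f(5.1875)].
Sum ≈ 1.526.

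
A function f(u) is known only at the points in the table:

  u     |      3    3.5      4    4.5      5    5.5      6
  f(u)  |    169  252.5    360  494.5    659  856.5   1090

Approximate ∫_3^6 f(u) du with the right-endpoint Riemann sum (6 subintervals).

Δu = 0.5.
Sum = 0.5·[252.5 + 360 + 494.5 + 659 + 856.5 + 1090] = 1856.25.

1856.25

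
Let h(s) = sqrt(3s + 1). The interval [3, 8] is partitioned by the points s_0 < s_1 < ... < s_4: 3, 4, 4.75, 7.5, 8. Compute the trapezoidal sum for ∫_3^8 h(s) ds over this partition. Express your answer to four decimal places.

Subinterval widths: 1, 0.75, 2.75, 0.5.
h(3) ≈ 3.1623, h(4) ≈ 3.6056, h(4.75) ≈ 3.9051, h(7.5) ≈ 4.8477, h(8) ≈ 5.0000.
On each subinterval the trapezoid contributes (Δs_i/2)·[h(s_{i-1}) + h(s_i)].
Sum ≈ 20.6974.

20.6974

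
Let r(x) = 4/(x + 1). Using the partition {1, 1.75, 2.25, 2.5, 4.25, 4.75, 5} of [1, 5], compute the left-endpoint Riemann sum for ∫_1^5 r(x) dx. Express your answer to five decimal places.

Subinterval widths: 0.75, 0.5, 0.25, 1.75, 0.5, 0.25.
Left endpoints: 1, 1.75, 2.25, 2.5, 4.25, 4.75.
r(1) = 2, r(1.75) = 16/11, r(2.25) = 16/13, r(2.5) = 8/7, r(4.25) = 16/21, r(4.75) = 16/23.
Sum = Σ Δx_i · r(x_i).
Sum ≈ 5.08983.

5.08983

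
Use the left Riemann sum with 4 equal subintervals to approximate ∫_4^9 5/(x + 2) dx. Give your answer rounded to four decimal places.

Δx = (9 − 4)/4 = 1.25.
Left endpoints: 4, 5.25, 6.5, 7.75.
f(4) = 5/6, f(5.25) = 20/29, f(6.5) = 10/17, f(7.75) = 20/39.
Sum = Δx · [f(4) + f(5.25) + f(6.5) + f(7.75)].
Sum ≈ 3.2801.

3.2801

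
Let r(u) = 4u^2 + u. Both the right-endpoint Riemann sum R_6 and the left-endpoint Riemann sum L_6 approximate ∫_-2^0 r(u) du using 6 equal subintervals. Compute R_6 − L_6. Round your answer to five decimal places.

R_6 ≈ 6.4814815.
L_6 ≈ 11.1481481.
R_6 − L_6 ≈ -4.66667.

-4.66667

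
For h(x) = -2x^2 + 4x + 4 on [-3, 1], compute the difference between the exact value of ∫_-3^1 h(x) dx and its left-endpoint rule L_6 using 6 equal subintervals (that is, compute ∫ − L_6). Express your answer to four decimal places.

11.2593

Exact integral: ∫_-3^1 h(x) dx ≈ -18.666667.
L_6 ≈ -29.925926.
Error ≈ -18.666667 − (-29.925926) ≈ 11.2593.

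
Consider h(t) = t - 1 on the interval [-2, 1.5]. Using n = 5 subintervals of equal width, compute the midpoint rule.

-4.375

Δt = (1.5 − (-2))/5 = 0.7.
Midpoints: -1.65, -0.95, -0.25, 0.45, 1.15.
h(-1.65) = -2.65, h(-0.95) = -1.95, h(-0.25) = -1.25, h(0.45) = -0.55, h(1.15) = 0.15.
Sum = Δt · [h(-1.65) + h(-0.95) + h(-0.25) + h(0.45) + h(1.15)].
Sum = -4.375.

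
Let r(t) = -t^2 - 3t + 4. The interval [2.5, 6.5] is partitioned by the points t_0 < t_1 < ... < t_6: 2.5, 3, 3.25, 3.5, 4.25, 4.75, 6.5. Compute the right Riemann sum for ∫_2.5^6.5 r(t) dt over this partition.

Subinterval widths: 0.5, 0.25, 0.25, 0.75, 0.5, 1.75.
Right endpoints: 3, 3.25, 3.5, 4.25, 4.75, 6.5.
r(3) = -14, r(3.25) = -16.3125, r(3.5) = -18.75, r(4.25) = -26.8125, r(4.75) = -32.8125, r(6.5) = -57.75.
Sum = Σ Δt_i · r(t_i).
Sum = -153.34375.

-153.34375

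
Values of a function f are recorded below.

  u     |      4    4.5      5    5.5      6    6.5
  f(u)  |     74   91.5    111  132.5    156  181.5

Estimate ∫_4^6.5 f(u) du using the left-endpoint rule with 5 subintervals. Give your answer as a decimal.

282.5

Δu = 0.5.
Sum = 0.5·[74 + 91.5 + 111 + 132.5 + 156] = 282.5.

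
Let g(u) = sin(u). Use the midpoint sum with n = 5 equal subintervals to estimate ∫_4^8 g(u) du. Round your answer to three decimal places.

Δu = (8 − 4)/5 = 0.8.
Midpoints: 4.4, 5.2, 6, 6.8, 7.6.
g(4.4) ≈ -0.952, g(5.2) ≈ -0.883, g(6) ≈ -0.279, g(6.8) ≈ 0.494, g(7.6) ≈ 0.968.
Sum = Δu · [g(4.4) + g(5.2) + g(6) + g(6.8) + g(7.6)].
Sum ≈ -0.522.

-0.522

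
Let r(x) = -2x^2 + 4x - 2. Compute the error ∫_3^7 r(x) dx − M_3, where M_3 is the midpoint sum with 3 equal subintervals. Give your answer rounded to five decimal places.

-1.18519

Exact integral: ∫_3^7 r(x) dx ≈ -138.6666667.
M_3 ≈ -137.4814815.
Error ≈ -138.6666667 − (-137.4814815) ≈ -1.18519.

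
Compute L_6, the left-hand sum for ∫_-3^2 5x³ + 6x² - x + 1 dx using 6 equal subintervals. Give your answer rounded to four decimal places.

Δx = (2 − (-3))/6 = 5/6.
Left endpoints: -3, -13/6, -4/3, -0.5, 1/3, 7/6.
f(-3) = -77, f(-13/6) = -4217/216, f(-4/3) = 31/27, f(-0.5) = 2.375, f(1/3) = 41/27, f(7/6) = 3443/216.
Sum = Δx · [f(-3) + f(-13/6) + f(-4/3) + ...].
Sum ≈ -62.9514.

-62.9514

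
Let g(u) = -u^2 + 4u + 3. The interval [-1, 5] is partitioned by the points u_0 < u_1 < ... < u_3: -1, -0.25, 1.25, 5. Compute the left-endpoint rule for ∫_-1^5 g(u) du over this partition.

Subinterval widths: 0.75, 1.5, 3.75.
Left endpoints: -1, -0.25, 1.25.
g(-1) = -2, g(-0.25) = 1.9375, g(1.25) = 6.4375.
Sum = Σ Δu_i · g(u_i).
Sum = 25.546875.

25.546875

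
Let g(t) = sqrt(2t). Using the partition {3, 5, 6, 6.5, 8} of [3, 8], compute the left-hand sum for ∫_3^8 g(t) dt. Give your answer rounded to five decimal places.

15.20163

Subinterval widths: 2, 1, 0.5, 1.5.
Left endpoints: 3, 5, 6, 6.5.
g(3) ≈ 2.44949, g(5) ≈ 3.16228, g(6) ≈ 3.46410, g(6.5) ≈ 3.60555.
Sum = Σ Δt_i · g(t_i).
Sum ≈ 15.20163.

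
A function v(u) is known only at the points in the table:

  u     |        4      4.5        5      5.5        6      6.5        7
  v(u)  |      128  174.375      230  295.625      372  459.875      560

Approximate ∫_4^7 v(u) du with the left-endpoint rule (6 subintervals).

Δu = 0.5.
Sum = 0.5·[128 + 174.375 + 230 + 295.625 + 372 + 459.875] = 829.9375.

829.9375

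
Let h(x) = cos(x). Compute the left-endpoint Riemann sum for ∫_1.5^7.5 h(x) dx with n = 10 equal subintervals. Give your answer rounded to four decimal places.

-0.1405

Δx = (7.5 − 1.5)/10 = 0.6.
Left endpoints: 1.5, 2.1, 2.7, 3.3, 3.9, 4.5, 5.1, 5.7, 6.3, 6.9.
h(1.5) ≈ 0.0707, h(2.1) ≈ -0.5048, h(2.7) ≈ -0.9041, h(3.3) ≈ -0.9875, h(3.9) ≈ -0.7259, h(4.5) ≈ -0.2108, h(5.1) ≈ 0.3780, h(5.7) ≈ 0.8347, h(6.3) ≈ 0.9999, h(6.9) ≈ 0.8157.
Sum = Δx · [h(1.5) + h(2.1) + h(2.7) + ...].
Sum ≈ -0.1405.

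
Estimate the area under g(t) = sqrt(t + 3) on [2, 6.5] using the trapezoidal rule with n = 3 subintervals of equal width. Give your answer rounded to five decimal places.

Δt = (6.5 − 2)/3 = 1.5.
g(2) ≈ 2.23607, g(3.5) ≈ 2.54951, g(5) ≈ 2.82843, g(6.5) ≈ 3.08221.
T_3 = (Δt/2)·[g(t_0) + 2g(t_1) + 2g(t_2) + g(t_3)].
Sum ≈ 12.05561.

12.05561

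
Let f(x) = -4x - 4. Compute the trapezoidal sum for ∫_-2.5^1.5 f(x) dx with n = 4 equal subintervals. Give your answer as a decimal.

-8

Δx = (1.5 − (-2.5))/4 = 1.
f(-2.5) = 6, f(-1.5) = 2, f(-0.5) = -2, f(0.5) = -6, f(1.5) = -10.
T_4 = (Δx/2)·[f(x_0) + 2f(x_1) + 2f(x_2) + 2f(x_3) + f(x_4)].
Sum = -8.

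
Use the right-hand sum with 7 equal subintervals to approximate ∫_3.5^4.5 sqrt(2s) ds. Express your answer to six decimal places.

Δs = (4.5 − 3.5)/7 = 1/7.
Right endpoints: 51/14, 53/14, 55/14, 57/14, 59/14, 61/14, 4.5.
f(51/14) ≈ 2.699206, f(53/14) ≈ 2.751623, f(55/14) ≈ 2.803060, f(57/14) ≈ 2.853569, f(59/14) ≈ 2.903200, f(61/14) ≈ 2.951997, f(4.5) ≈ 3.000000.
Sum = Δs · [f(51/14) + f(53/14) + f(55/14) + ...].
Sum ≈ 2.851808.

2.851808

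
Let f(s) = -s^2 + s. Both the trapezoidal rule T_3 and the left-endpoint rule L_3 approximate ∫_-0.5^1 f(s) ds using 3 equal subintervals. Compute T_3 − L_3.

T_3 = -0.0625.
L_3 = -0.25.
T_3 − L_3 = 0.1875.

0.1875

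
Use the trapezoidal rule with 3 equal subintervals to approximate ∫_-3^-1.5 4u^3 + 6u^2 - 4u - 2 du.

-19.5

Δu = (-1.5 − (-3))/3 = 0.5.
f(-3) = -44, f(-2.5) = -17, f(-2) = -2, f(-1.5) = 4.
T_3 = (Δu/2)·[f(u_0) + 2f(u_1) + 2f(u_2) + f(u_3)].
Sum = -19.5.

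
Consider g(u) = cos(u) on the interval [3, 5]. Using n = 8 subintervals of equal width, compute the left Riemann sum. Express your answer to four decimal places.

Δu = (5 − 3)/8 = 0.25.
Left endpoints: 3, 3.25, 3.5, 3.75, 4, 4.25, 4.5, 4.75.
g(3) ≈ -0.9900, g(3.25) ≈ -0.9941, g(3.5) ≈ -0.9365, g(3.75) ≈ -0.8206, g(4) ≈ -0.6536, g(4.25) ≈ -0.4461, g(4.5) ≈ -0.2108, g(4.75) ≈ 0.0376.
Sum = Δu · [g(3) + g(3.25) + g(3.5) + ...].
Sum ≈ -1.2535.

-1.2535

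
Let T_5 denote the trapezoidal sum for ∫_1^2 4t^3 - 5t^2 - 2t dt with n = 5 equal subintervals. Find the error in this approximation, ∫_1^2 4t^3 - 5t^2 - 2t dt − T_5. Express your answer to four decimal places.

Exact integral: ∫_1^2 f(t) dt ≈ 0.333333.
T_5 = 0.42.
Error ≈ 0.333333 − 0.42 ≈ -0.0867.

-0.0867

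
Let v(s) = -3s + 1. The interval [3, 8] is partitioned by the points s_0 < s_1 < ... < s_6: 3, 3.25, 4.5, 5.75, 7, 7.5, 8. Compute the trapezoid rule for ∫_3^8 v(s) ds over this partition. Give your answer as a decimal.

Subinterval widths: 0.25, 1.25, 1.25, 1.25, 0.5, 0.5.
v(3) = -8, v(3.25) = -8.75, v(4.5) = -12.5, v(5.75) = -16.25, v(7) = -20, v(7.5) = -21.5, v(8) = -23.
On each subinterval the trapezoid contributes (Δs_i/2)·[v(s_{i-1}) + v(s_i)].
Sum = -77.5.

-77.5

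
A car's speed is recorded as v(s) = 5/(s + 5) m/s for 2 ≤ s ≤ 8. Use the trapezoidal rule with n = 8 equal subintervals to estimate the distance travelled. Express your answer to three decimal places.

3.099

Δs = (8 − 2)/8 = 0.75.
v(2) = 5/7, v(2.75) = 20/31, v(3.5) = 10/17, v(4.25) = 20/37, v(5) = 0.5, v(5.75) = 20/43, v(6.5) = 10/23, v(7.25) = 20/49, v(8) = 5/13.
T_8 = (Δs/2)·[v(s_0) + 2v(s_1) + ... + 2v(s_{7}) + v(s_8)].
Sum ≈ 3.099.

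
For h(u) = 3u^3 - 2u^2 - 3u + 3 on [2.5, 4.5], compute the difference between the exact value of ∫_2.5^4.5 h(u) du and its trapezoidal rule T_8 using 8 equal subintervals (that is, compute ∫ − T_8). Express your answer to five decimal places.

Exact integral: ∫_2.5^4.5 h(u) du ≈ 212.9166667.
T_8 = 213.53125.
Error ≈ 212.9166667 − 213.53125 ≈ -0.61458.

-0.61458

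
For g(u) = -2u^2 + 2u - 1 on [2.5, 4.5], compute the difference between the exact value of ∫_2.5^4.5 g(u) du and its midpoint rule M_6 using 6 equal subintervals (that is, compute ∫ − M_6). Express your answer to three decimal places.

-0.037

Exact integral: ∫_2.5^4.5 g(u) du ≈ -38.33333.
M_6 ≈ -38.29630.
Error ≈ -38.33333 − (-38.29630) ≈ -0.037.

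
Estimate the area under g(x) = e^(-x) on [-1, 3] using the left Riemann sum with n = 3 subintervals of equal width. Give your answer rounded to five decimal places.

Δx = (3 − (-1))/3 = 4/3.
Left endpoints: -1, 1/3, 5/3.
g(-1) ≈ 2.71828, g(1/3) ≈ 0.71653, g(5/3) ≈ 0.18888.
Sum = Δx · [g(-1) + g(1/3) + g(5/3)].
Sum ≈ 4.83158.

4.83158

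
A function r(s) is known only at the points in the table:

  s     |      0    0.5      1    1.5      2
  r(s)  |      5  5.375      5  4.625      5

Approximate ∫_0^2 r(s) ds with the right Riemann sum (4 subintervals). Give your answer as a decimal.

Δs = 0.5.
Sum = 0.5·[5.375 + 5 + 4.625 + 5] = 10.

10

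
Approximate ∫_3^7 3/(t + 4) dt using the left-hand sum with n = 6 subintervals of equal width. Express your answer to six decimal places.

Δt = (7 − 3)/6 = 2/3.
Left endpoints: 3, 11/3, 13/3, 5, 17/3, 19/3.
f(3) = 3/7, f(11/3) = 9/23, f(13/3) = 0.36, f(5) = 1/3, f(17/3) = 9/29, f(19/3) = 9/31.
Sum = Δt · [f(3) + f(11/3) + f(13/3) + ...].
Sum ≈ 1.409251.

1.409251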